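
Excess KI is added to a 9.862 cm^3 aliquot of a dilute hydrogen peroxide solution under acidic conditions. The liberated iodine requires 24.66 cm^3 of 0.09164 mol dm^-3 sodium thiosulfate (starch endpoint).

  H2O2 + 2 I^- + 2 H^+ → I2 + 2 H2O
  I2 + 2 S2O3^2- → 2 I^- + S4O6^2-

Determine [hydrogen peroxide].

0.1146 mol/L

n(S2O3^2-) = 0.02466 × 0.09164 = 2.260 × 10^-3 mol
n(I2) = n(S2O3^2-)/2 = 1.130 × 10^-3 mol
n(H2O2) in the aliquot = 1.130 × 10^-3 mol (1:1 ratio)
[H2O2] = 1.130 × 10^-3 / 0.009862 = 0.1146 mol/L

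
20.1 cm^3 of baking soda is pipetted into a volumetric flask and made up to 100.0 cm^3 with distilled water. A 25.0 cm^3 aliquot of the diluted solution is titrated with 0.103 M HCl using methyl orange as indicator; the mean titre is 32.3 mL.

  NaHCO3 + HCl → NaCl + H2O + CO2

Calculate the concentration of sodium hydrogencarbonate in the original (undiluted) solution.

n(HCl) = 0.0323 × 0.103 = 3.33 × 10^-3 mol
n(NaHCO3) in the aliquot = 3.33 × 10^-3 mol (1:1 ratio)
[NaHCO3]_dilute = 3.33 × 10^-3 / 0.0250 = 0.133 mol/L
Dilution factor = 100.0 / 20.1 = 4.975
[NaHCO3]_stock = 0.133 × 4.975 = 0.662 mol/L

0.662 M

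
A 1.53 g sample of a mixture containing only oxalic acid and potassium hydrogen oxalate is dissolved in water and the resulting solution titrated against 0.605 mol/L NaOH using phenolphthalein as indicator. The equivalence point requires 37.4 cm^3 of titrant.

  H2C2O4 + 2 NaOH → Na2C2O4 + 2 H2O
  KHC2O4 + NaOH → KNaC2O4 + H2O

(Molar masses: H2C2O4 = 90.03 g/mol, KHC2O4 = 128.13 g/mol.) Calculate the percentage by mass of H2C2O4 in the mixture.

n(NaOH) = 0.0374 × 0.605 = 0.0226 mol
Let x = n(H2C2O4), y = n(KHC2O4).
Titrant: 2x + 1y = 0.0226;  mass: 90.03x + 128.13y = 1.53
Solving, x = 8.24 × 10^-3 mol, y = 6.15 × 10^-3 mol
mass of H2C2O4 = 8.24 × 10^-3 × 90.03 = 0.742 g
% H2C2O4 = 0.742 / 1.53 × 100 = 48.5 %

48.5 %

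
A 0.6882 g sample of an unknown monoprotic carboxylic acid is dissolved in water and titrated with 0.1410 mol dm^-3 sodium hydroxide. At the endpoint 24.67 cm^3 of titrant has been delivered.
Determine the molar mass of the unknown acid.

197.8 g/mol

n(NaOH) = 0.02467 L × 0.1410 mol/L = 3.478 × 10^-3 mol
n(HA) = 3.478 × 10^-3 mol (1:1 ratio)
M = m / n = 0.6882 g / 3.478 × 10^-3 mol = 197.8 g/mol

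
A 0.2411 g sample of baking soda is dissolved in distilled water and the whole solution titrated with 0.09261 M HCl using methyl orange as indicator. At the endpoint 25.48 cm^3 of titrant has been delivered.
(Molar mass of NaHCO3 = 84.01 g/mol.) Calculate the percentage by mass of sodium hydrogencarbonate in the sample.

NaHCO3 + HCl → NaCl + H2O + CO2
n(HCl) = 0.02548 L × 0.09261 mol/L = 2.360 × 10^-3 mol
n(NaHCO3) = 2.360 × 10^-3 mol (1:1 ratio)
mass of NaHCO3 = 2.360 × 10^-3 × 84.01 g/mol = 0.1982 g
% NaHCO3 = 0.1982 / 0.2411 × 100 = 82.22 %

82.22 %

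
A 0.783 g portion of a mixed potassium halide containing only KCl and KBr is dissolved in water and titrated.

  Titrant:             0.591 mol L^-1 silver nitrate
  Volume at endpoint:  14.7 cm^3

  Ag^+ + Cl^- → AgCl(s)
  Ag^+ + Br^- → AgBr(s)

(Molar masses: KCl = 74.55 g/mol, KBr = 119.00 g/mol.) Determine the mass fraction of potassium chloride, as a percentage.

n(AgNO3) = 0.0147 × 0.591 = 8.69 × 10^-3 mol
Let x = n(KCl), y = n(KBr).
Titrant: 1x + 1y = 8.69 × 10^-3;  mass: 74.55x + 119.00y = 0.783
Solving, x = 5.64 × 10^-3 mol, y = 3.04 × 10^-3 mol
mass of KCl = 5.64 × 10^-3 × 74.55 = 0.421 g
% KCl = 0.421 / 0.783 × 100 = 53.7 %

53.7 %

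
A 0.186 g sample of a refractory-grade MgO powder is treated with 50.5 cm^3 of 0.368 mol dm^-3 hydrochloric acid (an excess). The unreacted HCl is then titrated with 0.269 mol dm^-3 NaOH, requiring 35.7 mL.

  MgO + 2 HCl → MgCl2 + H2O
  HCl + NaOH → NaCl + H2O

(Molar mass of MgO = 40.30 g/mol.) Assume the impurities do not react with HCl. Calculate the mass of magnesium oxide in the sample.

0.181 g

n(HCl) added = 0.0505 × 0.368 = 0.0186 mol
n(NaOH) used in back-titration = 0.0357 × 0.269 = 9.60 × 10^-3 mol
n(HCl) left over = 9.60 × 10^-3 mol (1:1 ratio)
n(HCl) consumed by analyte = 0.0186 − 9.60 × 10^-3 = 8.98 × 10^-3 mol
From the 1:2 ratio, n(MgO) = 1/2 × 8.98 × 10^-3 = 4.49 × 10^-3 mol
mass of MgO = 4.49 × 10^-3 × 40.30 = 0.181 g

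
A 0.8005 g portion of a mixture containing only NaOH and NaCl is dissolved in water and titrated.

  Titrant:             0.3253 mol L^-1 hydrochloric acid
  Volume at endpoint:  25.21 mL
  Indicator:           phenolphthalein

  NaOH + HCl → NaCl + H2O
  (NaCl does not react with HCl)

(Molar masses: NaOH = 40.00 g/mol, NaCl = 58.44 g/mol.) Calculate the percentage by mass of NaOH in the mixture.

40.98 %

n(HCl) = 0.02521 × 0.3253 = 8.201 × 10^-3 mol
Let x = n(NaOH), y = n(NaCl).
Titrant: 1x = 8.201 × 10^-3;  mass: 40.00x + 58.44y = 0.8005
Solving, x = 8.201 × 10^-3 mol, y = 8.085 × 10^-3 mol
mass of NaOH = 8.201 × 10^-3 × 40.00 = 0.3280 g
% NaOH = 0.3280 / 0.8005 × 100 = 40.98 %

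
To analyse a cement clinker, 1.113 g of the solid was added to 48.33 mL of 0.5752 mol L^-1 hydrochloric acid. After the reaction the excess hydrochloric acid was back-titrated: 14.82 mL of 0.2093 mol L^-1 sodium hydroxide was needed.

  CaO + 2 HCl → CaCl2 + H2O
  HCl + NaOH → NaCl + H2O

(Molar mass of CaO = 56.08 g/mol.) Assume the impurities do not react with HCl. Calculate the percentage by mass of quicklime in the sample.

62.22 %

n(HCl) added = 0.04833 × 0.5752 = 0.02780 mol
n(NaOH) used in back-titration = 0.01482 × 0.2093 = 3.102 × 10^-3 mol
n(HCl) left over = 3.102 × 10^-3 mol (1:1 ratio)
n(HCl) consumed by analyte = 0.02780 − 3.102 × 10^-3 = 0.02470 mol
From the 1:2 ratio, n(CaO) = 1/2 × 0.02470 = 0.01235 mol
mass of CaO = 0.01235 × 56.08 = 0.6925 g
% CaO = 0.6925 / 1.113 × 100 = 62.22 %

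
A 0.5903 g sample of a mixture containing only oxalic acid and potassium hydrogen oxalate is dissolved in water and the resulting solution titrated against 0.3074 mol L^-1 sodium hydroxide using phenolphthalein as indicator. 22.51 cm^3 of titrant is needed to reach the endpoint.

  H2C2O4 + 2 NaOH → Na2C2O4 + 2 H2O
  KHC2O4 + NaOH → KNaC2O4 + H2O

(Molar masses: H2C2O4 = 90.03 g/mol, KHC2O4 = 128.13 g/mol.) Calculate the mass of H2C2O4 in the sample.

n(NaOH) = 0.02251 × 0.3074 = 6.920 × 10^-3 mol
Let x = n(H2C2O4), y = n(KHC2O4).
Titrant: 2x + 1y = 6.920 × 10^-3;  mass: 90.03x + 128.13y = 0.5903
Solving, x = 1.783 × 10^-3 mol, y = 3.355 × 10^-3 mol
mass of H2C2O4 = 1.783 × 10^-3 × 90.03 = 0.1605 g

0.1605 g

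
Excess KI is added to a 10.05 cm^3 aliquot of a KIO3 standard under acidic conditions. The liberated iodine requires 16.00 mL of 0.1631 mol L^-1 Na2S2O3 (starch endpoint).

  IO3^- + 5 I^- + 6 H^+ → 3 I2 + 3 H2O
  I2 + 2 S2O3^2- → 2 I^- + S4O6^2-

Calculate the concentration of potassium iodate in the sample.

0.04328 mol/L

n(S2O3^2-) = 0.01600 × 0.1631 = 2.610 × 10^-3 mol
n(I2) = n(S2O3^2-)/2 = 1.305 × 10^-3 mol
From the 1:3 ratio, n(IO3^-) in the aliquot = 1/3 × 1.305 × 10^-3 = 4.349 × 10^-4 mol
[IO3^-] = 4.349 × 10^-4 / 0.01005 = 0.04328 mol/L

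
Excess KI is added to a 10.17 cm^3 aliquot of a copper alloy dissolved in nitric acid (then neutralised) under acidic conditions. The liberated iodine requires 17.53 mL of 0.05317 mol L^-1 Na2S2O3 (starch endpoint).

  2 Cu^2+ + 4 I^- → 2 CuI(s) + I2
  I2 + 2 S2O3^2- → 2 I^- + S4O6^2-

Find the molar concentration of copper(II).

0.09165 mol/L

n(S2O3^2-) = 0.01753 × 0.05317 = 9.321 × 10^-4 mol
n(I2) = n(S2O3^2-)/2 = 4.660 × 10^-4 mol
From the 2:1 ratio, n(Cu2+) in the aliquot = 2/1 × 4.660 × 10^-4 = 9.321 × 10^-4 mol
[Cu2+] = 9.321 × 10^-4 / 0.01017 = 0.09165 mol/L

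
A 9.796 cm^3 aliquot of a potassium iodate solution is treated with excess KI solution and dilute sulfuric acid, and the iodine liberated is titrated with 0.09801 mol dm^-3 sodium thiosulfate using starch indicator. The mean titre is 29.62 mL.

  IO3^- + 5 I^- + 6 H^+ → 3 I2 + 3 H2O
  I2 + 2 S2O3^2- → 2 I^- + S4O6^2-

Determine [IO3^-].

0.04939 mol/L

n(S2O3^2-) = 0.02962 × 0.09801 = 2.903 × 10^-3 mol
n(I2) = n(S2O3^2-)/2 = 1.452 × 10^-3 mol
From the 1:3 ratio, n(IO3^-) in the aliquot = 1/3 × 1.452 × 10^-3 = 4.838 × 10^-4 mol
[IO3^-] = 4.838 × 10^-4 / 0.009796 = 0.04939 mol/L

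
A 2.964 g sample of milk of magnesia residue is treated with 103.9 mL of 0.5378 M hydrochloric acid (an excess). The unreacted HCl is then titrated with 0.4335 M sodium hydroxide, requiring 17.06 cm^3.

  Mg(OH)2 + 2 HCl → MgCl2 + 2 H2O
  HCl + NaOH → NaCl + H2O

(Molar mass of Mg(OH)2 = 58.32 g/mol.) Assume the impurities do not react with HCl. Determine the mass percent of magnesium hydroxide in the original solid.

47.70 %

n(HCl) added = 0.1039 × 0.5378 = 0.05588 mol
n(NaOH) used in back-titration = 0.01706 × 0.4335 = 7.396 × 10^-3 mol
n(HCl) left over = 7.396 × 10^-3 mol (1:1 ratio)
n(HCl) consumed by analyte = 0.05588 − 7.396 × 10^-3 = 0.04848 mol
From the 1:2 ratio, n(Mg(OH)2) = 1/2 × 0.04848 = 0.02424 mol
mass of Mg(OH)2 = 0.02424 × 58.32 = 1.414 g
% Mg(OH)2 = 1.414 / 2.964 × 100 = 47.70 %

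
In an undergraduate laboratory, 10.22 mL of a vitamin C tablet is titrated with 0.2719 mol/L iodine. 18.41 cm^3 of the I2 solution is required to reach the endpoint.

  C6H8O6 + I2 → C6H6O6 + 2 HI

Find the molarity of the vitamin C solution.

n(I2) = 0.01841 L × 0.2719 mol/L = 5.006 × 10^-3 mol
n(C6H8O6) = 5.006 × 10^-3 mol (1:1 mole ratio)
[C6H8O6] = 5.006 × 10^-3 mol / 0.01022 L = 0.4898 mol/L

0.4898 mol/L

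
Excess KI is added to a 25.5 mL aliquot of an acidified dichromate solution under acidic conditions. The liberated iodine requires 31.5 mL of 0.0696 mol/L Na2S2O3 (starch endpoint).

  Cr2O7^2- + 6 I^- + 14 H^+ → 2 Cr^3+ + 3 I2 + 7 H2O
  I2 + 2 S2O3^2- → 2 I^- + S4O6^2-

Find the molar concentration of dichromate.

0.0143 mol/L

n(S2O3^2-) = 0.0315 × 0.0696 = 2.19 × 10^-3 mol
n(I2) = n(S2O3^2-)/2 = 1.10 × 10^-3 mol
From the 1:3 ratio, n(Cr2O7^2-) in the aliquot = 1/3 × 1.10 × 10^-3 = 3.65 × 10^-4 mol
[Cr2O7^2-] = 3.65 × 10^-4 / 0.0255 = 0.0143 mol/L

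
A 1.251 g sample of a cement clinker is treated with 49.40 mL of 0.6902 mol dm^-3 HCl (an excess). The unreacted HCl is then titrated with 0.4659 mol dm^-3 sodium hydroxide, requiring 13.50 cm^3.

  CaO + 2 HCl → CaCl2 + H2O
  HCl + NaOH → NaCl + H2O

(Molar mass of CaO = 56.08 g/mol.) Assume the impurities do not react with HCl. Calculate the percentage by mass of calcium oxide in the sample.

62.33 %

n(HCl) added = 0.04940 × 0.6902 = 0.03410 mol
n(NaOH) used in back-titration = 0.01350 × 0.4659 = 6.290 × 10^-3 mol
n(HCl) left over = 6.290 × 10^-3 mol (1:1 ratio)
n(HCl) consumed by analyte = 0.03410 − 6.290 × 10^-3 = 0.02781 mol
From the 1:2 ratio, n(CaO) = 1/2 × 0.02781 = 0.01390 mol
mass of CaO = 0.01390 × 56.08 = 0.7797 g
% CaO = 0.7797 / 1.251 × 100 = 62.33 %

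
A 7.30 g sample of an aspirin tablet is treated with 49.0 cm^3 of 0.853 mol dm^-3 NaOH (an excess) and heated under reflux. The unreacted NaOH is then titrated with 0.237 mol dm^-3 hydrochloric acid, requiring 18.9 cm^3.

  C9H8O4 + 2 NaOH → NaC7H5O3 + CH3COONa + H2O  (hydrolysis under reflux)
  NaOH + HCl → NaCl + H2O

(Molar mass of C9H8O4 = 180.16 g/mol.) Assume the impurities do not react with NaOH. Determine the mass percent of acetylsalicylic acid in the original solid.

n(NaOH) added = 0.0490 × 0.853 = 0.0418 mol
n(HCl) used in back-titration = 0.0189 × 0.237 = 4.48 × 10^-3 mol
n(NaOH) left over = 4.48 × 10^-3 mol (1:1 ratio)
n(NaOH) consumed by analyte = 0.0418 − 4.48 × 10^-3 = 0.0373 mol
From the 1:2 ratio, n(C9H8O4) = 1/2 × 0.0373 = 0.0187 mol
mass of C9H8O4 = 0.0187 × 180.16 = 3.36 g
% C9H8O4 = 3.36 / 7.30 × 100 = 46.0 %

46.0 %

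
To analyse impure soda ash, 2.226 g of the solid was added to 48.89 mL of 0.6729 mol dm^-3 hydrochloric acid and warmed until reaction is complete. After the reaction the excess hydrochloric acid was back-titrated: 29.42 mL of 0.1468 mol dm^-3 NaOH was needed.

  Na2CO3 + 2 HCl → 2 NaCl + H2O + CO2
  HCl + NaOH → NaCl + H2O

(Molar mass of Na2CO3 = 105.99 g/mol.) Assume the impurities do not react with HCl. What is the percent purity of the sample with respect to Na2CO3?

n(HCl) added = 0.04889 × 0.6729 = 0.03290 mol
n(NaOH) used in back-titration = 0.02942 × 0.1468 = 4.319 × 10^-3 mol
n(HCl) left over = 4.319 × 10^-3 mol (1:1 ratio)
n(HCl) consumed by analyte = 0.03290 − 4.319 × 10^-3 = 0.02858 mol
From the 1:2 ratio, n(Na2CO3) = 1/2 × 0.02858 = 0.01429 mol
mass of Na2CO3 = 0.01429 × 105.99 = 1.515 g
% Na2CO3 = 1.515 / 2.226 × 100 = 68.04 %

68.04 %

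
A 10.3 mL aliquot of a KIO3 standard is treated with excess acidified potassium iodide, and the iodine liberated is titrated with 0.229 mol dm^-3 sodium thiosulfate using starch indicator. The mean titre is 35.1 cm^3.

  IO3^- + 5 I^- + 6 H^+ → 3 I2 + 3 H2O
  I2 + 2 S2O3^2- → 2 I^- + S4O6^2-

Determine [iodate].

n(S2O3^2-) = 0.0351 × 0.229 = 8.04 × 10^-3 mol
n(I2) = n(S2O3^2-)/2 = 4.02 × 10^-3 mol
From the 1:3 ratio, n(IO3^-) in the aliquot = 1/3 × 4.02 × 10^-3 = 1.34 × 10^-3 mol
[IO3^-] = 1.34 × 10^-3 / 0.0103 = 0.130 mol/L

0.130 mol/L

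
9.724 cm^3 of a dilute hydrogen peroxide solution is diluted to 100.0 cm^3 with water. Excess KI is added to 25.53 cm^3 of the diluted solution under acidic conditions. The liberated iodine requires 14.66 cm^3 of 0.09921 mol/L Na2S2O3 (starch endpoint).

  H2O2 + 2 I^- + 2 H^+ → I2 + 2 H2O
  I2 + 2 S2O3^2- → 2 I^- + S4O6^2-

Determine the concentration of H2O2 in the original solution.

n(S2O3^2-) = 0.01466 × 0.09921 = 1.454 × 10^-3 mol
n(I2) = n(S2O3^2-)/2 = 7.272 × 10^-4 mol
n(H2O2) in the aliquot = 7.272 × 10^-4 mol (1:1 ratio)
[H2O2]_dilute = 7.272 × 10^-4 / 0.02553 = 0.02848 mol/L
[H2O2]_original = 0.02848 × 100.0/9.724 = 0.2929 mol/L

0.2929 mol/L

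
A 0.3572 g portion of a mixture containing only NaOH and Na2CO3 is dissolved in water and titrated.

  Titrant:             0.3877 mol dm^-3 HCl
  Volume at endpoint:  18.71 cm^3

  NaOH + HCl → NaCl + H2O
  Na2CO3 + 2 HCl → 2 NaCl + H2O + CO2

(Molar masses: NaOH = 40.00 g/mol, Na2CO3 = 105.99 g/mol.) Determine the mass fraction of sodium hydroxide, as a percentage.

23.46 %

n(HCl) = 0.01871 × 0.3877 = 7.254 × 10^-3 mol
Let x = n(NaOH), y = n(Na2CO3).
Titrant: 1x + 2y = 7.254 × 10^-3;  mass: 40.00x + 105.99y = 0.3572
Solving, x = 2.095 × 10^-3 mol, y = 2.580 × 10^-3 mol
mass of NaOH = 2.095 × 10^-3 × 40.00 = 0.08378 g
% NaOH = 0.08378 / 0.3572 × 100 = 23.46 %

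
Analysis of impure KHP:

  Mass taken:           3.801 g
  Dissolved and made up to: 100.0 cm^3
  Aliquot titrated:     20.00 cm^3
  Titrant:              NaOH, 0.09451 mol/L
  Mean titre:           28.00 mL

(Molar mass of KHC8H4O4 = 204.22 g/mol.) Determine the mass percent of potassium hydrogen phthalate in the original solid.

KHC8H4O4 + NaOH → KNaC8H4O4 + H2O
n(NaOH) per titration = 0.02800 × 0.09451 = 2.646 × 10^-3 mol
n(KHC8H4O4) in each aliquot = 2.646 × 10^-3 mol (1:1 ratio)
n(KHC8H4O4) in the whole flask = 2.646 × 10^-3 × 100.0/20.00 = 0.01323 mol
mass of KHC8H4O4 = 0.01323 × 204.22 = 2.702 g
% KHC8H4O4 = 2.702 / 3.801 × 100 = 71.09 %

71.09 %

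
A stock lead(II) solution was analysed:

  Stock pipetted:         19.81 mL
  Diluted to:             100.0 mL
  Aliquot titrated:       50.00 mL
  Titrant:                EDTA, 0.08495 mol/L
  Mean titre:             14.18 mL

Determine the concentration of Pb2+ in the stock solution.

0.1216 mol/L

Pb^2+ + EDTA^4- → [Pb(EDTA)]^2-
n(EDTA) = 0.01418 × 0.08495 = 1.205 × 10^-3 mol
n(Pb2+) in the aliquot = 1.205 × 10^-3 mol (1:1 ratio)
[Pb2+]_dilute = 1.205 × 10^-3 / 0.05000 = 0.02409 mol/L
Dilution factor = 100.0 / 19.81 = 5.048
[Pb2+]_stock = 0.02409 × 5.048 = 0.1216 mol/L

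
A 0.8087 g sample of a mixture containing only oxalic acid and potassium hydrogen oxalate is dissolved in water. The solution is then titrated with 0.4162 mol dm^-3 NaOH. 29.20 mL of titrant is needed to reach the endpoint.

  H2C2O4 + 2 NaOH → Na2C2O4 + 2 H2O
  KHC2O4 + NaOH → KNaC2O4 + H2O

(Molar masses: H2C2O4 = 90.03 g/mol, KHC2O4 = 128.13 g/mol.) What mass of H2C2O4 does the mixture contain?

0.4054 g

n(NaOH) = 0.02920 × 0.4162 = 0.01215 mol
Let x = n(H2C2O4), y = n(KHC2O4).
Titrant: 2x + 1y = 0.01215;  mass: 90.03x + 128.13y = 0.8087
Solving, x = 4.503 × 10^-3 mol, y = 3.148 × 10^-3 mol
mass of H2C2O4 = 4.503 × 10^-3 × 90.03 = 0.4054 g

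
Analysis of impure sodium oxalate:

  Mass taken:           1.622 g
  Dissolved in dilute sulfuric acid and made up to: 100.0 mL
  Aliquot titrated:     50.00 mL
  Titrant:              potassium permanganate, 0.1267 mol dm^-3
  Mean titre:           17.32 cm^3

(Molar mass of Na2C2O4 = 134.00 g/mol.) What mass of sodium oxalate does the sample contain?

1.470 g

2 MnO4^- + 5 C2O4^2- + 16 H^+ → 2 Mn^2+ + 10 CO2 + 8 H2O
n(KMnO4) per titration = 0.01732 × 0.1267 = 2.194 × 10^-3 mol
From the 5:2 ratio, n(Na2C2O4) in each aliquot = 5/2 × 2.194 × 10^-3 = 5.486 × 10^-3 mol
n(Na2C2O4) in the whole flask = 5.486 × 10^-3 × 100.0/50.00 = 0.01097 mol
mass of Na2C2O4 = 0.01097 × 134.00 = 1.470 g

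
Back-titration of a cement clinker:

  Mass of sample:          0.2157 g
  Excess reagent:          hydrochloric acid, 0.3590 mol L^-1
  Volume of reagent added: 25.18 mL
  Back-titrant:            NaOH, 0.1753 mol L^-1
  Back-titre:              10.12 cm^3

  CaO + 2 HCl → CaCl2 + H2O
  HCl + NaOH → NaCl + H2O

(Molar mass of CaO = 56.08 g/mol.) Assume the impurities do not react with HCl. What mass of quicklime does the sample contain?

0.2037 g

n(HCl) added = 0.02518 × 0.3590 = 9.040 × 10^-3 mol
n(NaOH) used in back-titration = 0.01012 × 0.1753 = 1.774 × 10^-3 mol
n(HCl) left over = 1.774 × 10^-3 mol (1:1 ratio)
n(HCl) consumed by analyte = 9.040 × 10^-3 − 1.774 × 10^-3 = 7.266 × 10^-3 mol
From the 1:2 ratio, n(CaO) = 1/2 × 7.266 × 10^-3 = 3.633 × 10^-3 mol
mass of CaO = 3.633 × 10^-3 × 56.08 = 0.2037 g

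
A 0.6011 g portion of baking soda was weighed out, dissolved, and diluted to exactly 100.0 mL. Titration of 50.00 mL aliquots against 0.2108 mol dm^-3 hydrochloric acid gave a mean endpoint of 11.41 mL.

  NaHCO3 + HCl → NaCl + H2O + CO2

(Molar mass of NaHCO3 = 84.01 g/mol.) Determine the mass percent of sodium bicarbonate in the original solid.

n(HCl) per titration = 0.01141 × 0.2108 = 2.405 × 10^-3 mol
n(NaHCO3) in each aliquot = 2.405 × 10^-3 mol (1:1 ratio)
n(NaHCO3) in the whole flask = 2.405 × 10^-3 × 100.0/50.00 = 4.810 × 10^-3 mol
mass of NaHCO3 = 4.810 × 10^-3 × 84.01 = 0.4041 g
% NaHCO3 = 0.4041 / 0.6011 × 100 = 67.23 %

67.23 %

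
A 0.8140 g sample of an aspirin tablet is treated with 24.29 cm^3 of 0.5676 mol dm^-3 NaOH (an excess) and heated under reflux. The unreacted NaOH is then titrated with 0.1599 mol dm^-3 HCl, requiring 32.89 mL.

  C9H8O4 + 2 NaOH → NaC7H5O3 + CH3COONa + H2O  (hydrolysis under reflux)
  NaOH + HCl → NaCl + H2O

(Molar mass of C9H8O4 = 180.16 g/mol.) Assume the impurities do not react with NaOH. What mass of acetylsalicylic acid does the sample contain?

n(NaOH) added = 0.02429 × 0.5676 = 0.01379 mol
n(HCl) used in back-titration = 0.03289 × 0.1599 = 5.259 × 10^-3 mol
n(NaOH) left over = 5.259 × 10^-3 mol (1:1 ratio)
n(NaOH) consumed by analyte = 0.01379 − 5.259 × 10^-3 = 8.528 × 10^-3 mol
From the 1:2 ratio, n(C9H8O4) = 1/2 × 8.528 × 10^-3 = 4.264 × 10^-3 mol
mass of C9H8O4 = 4.264 × 10^-3 × 180.16 = 0.7682 g

0.7682 g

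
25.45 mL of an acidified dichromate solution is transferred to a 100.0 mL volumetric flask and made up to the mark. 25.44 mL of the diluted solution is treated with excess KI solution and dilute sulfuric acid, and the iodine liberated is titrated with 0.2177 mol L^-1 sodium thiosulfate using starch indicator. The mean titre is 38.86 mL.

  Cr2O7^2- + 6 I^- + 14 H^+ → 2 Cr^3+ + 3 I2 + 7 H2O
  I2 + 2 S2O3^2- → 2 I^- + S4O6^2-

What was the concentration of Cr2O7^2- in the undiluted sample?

0.2178 mol/L

n(S2O3^2-) = 0.03886 × 0.2177 = 8.460 × 10^-3 mol
n(I2) = n(S2O3^2-)/2 = 4.230 × 10^-3 mol
From the 1:3 ratio, n(Cr2O7^2-) in the aliquot = 1/3 × 4.230 × 10^-3 = 1.410 × 10^-3 mol
[Cr2O7^2-]_dilute = 1.410 × 10^-3 / 0.02544 = 0.05542 mol/L
[Cr2O7^2-]_original = 0.05542 × 100.0/25.45 = 0.2178 mol/L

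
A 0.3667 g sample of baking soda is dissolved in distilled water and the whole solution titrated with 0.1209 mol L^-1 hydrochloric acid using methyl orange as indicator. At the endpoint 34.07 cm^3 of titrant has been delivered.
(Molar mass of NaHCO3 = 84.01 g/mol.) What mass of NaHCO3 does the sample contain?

0.3460 g

NaHCO3 + HCl → NaCl + H2O + CO2
n(HCl) = 0.03407 L × 0.1209 mol/L = 4.119 × 10^-3 mol
n(NaHCO3) = 4.119 × 10^-3 mol (1:1 ratio)
mass of NaHCO3 = 4.119 × 10^-3 × 84.01 g/mol = 0.3460 g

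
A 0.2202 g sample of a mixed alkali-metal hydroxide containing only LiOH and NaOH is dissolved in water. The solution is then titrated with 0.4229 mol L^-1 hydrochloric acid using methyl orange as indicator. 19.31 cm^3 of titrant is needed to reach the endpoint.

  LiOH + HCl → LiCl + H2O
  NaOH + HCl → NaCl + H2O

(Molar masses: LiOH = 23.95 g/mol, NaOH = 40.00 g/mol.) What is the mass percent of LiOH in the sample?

72.14 %

n(HCl) = 0.01931 × 0.4229 = 8.166 × 10^-3 mol
Let x = n(LiOH), y = n(NaOH).
Titrant: 1x + 1y = 8.166 × 10^-3;  mass: 23.95x + 40.00y = 0.2202
Solving, x = 6.632 × 10^-3 mol, y = 1.534 × 10^-3 mol
mass of LiOH = 6.632 × 10^-3 × 23.95 = 0.1588 g
% LiOH = 0.1588 / 0.2202 × 100 = 72.14 %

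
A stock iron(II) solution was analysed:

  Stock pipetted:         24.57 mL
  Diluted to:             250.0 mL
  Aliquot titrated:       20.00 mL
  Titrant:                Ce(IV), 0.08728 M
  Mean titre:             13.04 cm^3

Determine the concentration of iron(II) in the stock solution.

0.5790 M

Ce^4+ + Fe^2+ → Ce^3+ + Fe^3+
n(Ce4+) = 0.01304 × 0.08728 = 1.138 × 10^-3 mol
n(Fe2+) in the aliquot = 1.138 × 10^-3 mol (1:1 ratio)
[Fe2+]_dilute = 1.138 × 10^-3 / 0.02000 = 0.05691 mol/L
Dilution factor = 250.0 / 24.57 = 10.18
[Fe2+]_stock = 0.05691 × 10.18 = 0.5790 mol/L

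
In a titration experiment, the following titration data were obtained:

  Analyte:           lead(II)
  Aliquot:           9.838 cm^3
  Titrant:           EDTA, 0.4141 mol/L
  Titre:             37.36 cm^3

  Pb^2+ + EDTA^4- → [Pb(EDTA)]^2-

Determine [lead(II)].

1.573 mol/L

n(EDTA) = 0.03736 L × 0.4141 mol/L = 0.01547 mol
n(Pb2+) = 0.01547 mol (1:1 mole ratio)
[Pb2+] = 0.01547 mol / 0.009838 L = 1.573 mol/L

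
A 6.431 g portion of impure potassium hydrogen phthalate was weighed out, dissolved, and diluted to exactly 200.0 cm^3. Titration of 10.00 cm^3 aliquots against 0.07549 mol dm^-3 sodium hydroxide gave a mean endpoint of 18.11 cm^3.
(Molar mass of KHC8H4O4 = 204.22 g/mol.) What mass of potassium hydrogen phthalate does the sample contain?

KHC8H4O4 + NaOH → KNaC8H4O4 + H2O
n(NaOH) per titration = 0.01811 × 0.07549 = 1.367 × 10^-3 mol
n(KHC8H4O4) in each aliquot = 1.367 × 10^-3 mol (1:1 ratio)
n(KHC8H4O4) in the whole flask = 1.367 × 10^-3 × 200.0/10.00 = 0.02734 mol
mass of KHC8H4O4 = 0.02734 × 204.22 = 5.584 g

5.584 g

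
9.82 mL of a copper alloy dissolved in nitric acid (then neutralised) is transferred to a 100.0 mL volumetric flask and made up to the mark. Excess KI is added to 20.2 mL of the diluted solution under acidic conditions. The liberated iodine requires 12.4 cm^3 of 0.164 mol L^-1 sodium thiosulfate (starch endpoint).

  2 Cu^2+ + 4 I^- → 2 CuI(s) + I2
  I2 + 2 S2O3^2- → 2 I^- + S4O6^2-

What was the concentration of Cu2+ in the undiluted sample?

1.03 mol/L

n(S2O3^2-) = 0.0124 × 0.164 = 2.03 × 10^-3 mol
n(I2) = n(S2O3^2-)/2 = 1.02 × 10^-3 mol
From the 2:1 ratio, n(Cu2+) in the aliquot = 2/1 × 1.02 × 10^-3 = 2.03 × 10^-3 mol
[Cu2+]_dilute = 2.03 × 10^-3 / 0.0202 = 0.101 mol/L
[Cu2+]_original = 0.101 × 100.0/9.82 = 1.03 mol/L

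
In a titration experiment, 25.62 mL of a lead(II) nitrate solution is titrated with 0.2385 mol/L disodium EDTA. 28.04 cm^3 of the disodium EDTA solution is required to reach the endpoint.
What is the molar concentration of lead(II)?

0.2610 mol/L

Pb^2+ + EDTA^4- → [Pb(EDTA)]^2-
n(EDTA) = 0.02804 L × 0.2385 mol/L = 6.688 × 10^-3 mol
n(Pb2+) = 6.688 × 10^-3 mol (1:1 mole ratio)
[Pb2+] = 6.688 × 10^-3 mol / 0.02562 L = 0.2610 mol/L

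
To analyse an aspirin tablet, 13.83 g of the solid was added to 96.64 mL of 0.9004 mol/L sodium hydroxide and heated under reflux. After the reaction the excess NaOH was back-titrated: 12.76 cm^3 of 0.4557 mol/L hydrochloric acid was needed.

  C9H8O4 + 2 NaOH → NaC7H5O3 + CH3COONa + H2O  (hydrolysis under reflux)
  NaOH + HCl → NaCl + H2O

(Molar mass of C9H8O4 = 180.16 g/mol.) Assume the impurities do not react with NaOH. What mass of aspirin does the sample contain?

7.314 g

n(NaOH) added = 0.09664 × 0.9004 = 0.08701 mol
n(HCl) used in back-titration = 0.01276 × 0.4557 = 5.815 × 10^-3 mol
n(NaOH) left over = 5.815 × 10^-3 mol (1:1 ratio)
n(NaOH) consumed by analyte = 0.08701 − 5.815 × 10^-3 = 0.08120 mol
From the 1:2 ratio, n(C9H8O4) = 1/2 × 0.08120 = 0.04060 mol
mass of C9H8O4 = 0.04060 × 180.16 = 7.314 g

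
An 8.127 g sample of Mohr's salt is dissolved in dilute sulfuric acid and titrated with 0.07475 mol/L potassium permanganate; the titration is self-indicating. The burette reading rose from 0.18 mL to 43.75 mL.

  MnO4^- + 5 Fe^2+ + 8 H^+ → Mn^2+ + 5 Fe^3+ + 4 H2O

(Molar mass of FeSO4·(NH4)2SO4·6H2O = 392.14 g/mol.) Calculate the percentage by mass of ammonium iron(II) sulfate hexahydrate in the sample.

n(KMnO4) = 0.04357 L × 0.07475 mol/L = 3.257 × 10^-3 mol
From the 5:1 ratio, n(FeSO4·(NH4)2SO4·6H2O) = 5/1 × 3.257 × 10^-3 = 0.01628 mol
mass of FeSO4·(NH4)2SO4·6H2O = 0.01628 × 392.14 g/mol = 6.386 g
% FeSO4·(NH4)2SO4·6H2O = 6.386 / 8.127 × 100 = 78.57 %

78.57 %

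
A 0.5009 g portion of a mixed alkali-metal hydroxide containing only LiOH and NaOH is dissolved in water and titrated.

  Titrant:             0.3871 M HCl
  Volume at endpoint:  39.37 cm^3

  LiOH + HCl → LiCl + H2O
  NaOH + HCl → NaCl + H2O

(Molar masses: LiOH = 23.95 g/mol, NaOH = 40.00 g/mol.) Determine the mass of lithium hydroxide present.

n(HCl) = 0.03937 × 0.3871 = 0.01524 mol
Let x = n(LiOH), y = n(NaOH).
Titrant: 1x + 1y = 0.01524;  mass: 23.95x + 40.00y = 0.5009
Solving, x = 6.773 × 10^-3 mol, y = 8.467 × 10^-3 mol
mass of LiOH = 6.773 × 10^-3 × 23.95 = 0.1622 g

0.1622 g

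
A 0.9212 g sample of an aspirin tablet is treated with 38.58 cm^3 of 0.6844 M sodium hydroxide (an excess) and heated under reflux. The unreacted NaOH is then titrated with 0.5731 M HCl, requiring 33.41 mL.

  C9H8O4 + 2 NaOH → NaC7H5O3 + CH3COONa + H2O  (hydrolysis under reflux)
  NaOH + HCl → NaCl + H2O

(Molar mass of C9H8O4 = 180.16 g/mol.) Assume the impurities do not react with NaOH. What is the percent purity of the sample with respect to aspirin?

70.96 %

n(NaOH) added = 0.03858 × 0.6844 = 0.02640 mol
n(HCl) used in back-titration = 0.03341 × 0.5731 = 0.01915 mol
n(NaOH) left over = 0.01915 mol (1:1 ratio)
n(NaOH) consumed by analyte = 0.02640 − 0.01915 = 7.257 × 10^-3 mol
From the 1:2 ratio, n(C9H8O4) = 1/2 × 7.257 × 10^-3 = 3.628 × 10^-3 mol
mass of C9H8O4 = 3.628 × 10^-3 × 180.16 = 0.6537 g
% C9H8O4 = 0.6537 / 0.9212 × 100 = 70.96 %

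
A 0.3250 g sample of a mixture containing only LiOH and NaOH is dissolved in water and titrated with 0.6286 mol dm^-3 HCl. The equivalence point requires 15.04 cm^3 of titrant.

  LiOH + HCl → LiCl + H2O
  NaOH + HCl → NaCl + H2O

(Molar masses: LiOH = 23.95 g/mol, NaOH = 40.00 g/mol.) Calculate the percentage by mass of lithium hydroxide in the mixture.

24.41 %

n(HCl) = 0.01504 × 0.6286 = 9.454 × 10^-3 mol
Let x = n(LiOH), y = n(NaOH).
Titrant: 1x + 1y = 9.454 × 10^-3;  mass: 23.95x + 40.00y = 0.3250
Solving, x = 3.313 × 10^-3 mol, y = 6.142 × 10^-3 mol
mass of LiOH = 3.313 × 10^-3 × 23.95 = 0.07933 g
% LiOH = 0.07933 / 0.3250 × 100 = 24.41 %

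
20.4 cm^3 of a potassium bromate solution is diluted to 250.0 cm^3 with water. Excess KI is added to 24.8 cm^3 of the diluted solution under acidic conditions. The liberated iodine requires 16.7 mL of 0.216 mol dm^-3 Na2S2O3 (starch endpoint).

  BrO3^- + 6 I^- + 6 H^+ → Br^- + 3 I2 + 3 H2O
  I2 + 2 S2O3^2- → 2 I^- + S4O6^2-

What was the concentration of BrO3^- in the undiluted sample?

0.297 mol/L

n(S2O3^2-) = 0.0167 × 0.216 = 3.61 × 10^-3 mol
n(I2) = n(S2O3^2-)/2 = 1.80 × 10^-3 mol
From the 1:3 ratio, n(BrO3^-) in the aliquot = 1/3 × 1.80 × 10^-3 = 6.01 × 10^-4 mol
[BrO3^-]_dilute = 6.01 × 10^-4 / 0.0248 = 0.0242 mol/L
[BrO3^-]_original = 0.0242 × 250.0/20.4 = 0.297 mol/L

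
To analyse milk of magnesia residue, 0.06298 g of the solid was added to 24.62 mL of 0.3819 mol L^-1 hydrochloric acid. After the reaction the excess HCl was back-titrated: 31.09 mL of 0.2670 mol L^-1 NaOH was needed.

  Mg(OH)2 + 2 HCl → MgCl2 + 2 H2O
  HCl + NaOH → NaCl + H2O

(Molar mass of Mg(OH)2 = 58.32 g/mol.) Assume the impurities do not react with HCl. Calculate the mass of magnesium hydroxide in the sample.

0.03212 g

n(HCl) added = 0.02462 × 0.3819 = 9.402 × 10^-3 mol
n(NaOH) used in back-titration = 0.03109 × 0.2670 = 8.301 × 10^-3 mol
n(HCl) left over = 8.301 × 10^-3 mol (1:1 ratio)
n(HCl) consumed by analyte = 9.402 × 10^-3 − 8.301 × 10^-3 = 1.101 × 10^-3 mol
From the 1:2 ratio, n(Mg(OH)2) = 1/2 × 1.101 × 10^-3 = 5.507 × 10^-4 mol
mass of Mg(OH)2 = 5.507 × 10^-4 × 58.32 = 0.03212 g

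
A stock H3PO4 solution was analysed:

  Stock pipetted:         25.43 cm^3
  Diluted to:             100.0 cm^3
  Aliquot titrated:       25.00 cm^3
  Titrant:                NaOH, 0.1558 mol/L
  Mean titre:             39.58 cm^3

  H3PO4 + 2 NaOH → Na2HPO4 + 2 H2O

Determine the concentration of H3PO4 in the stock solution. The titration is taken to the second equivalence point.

0.4850 mol/L

n(NaOH) = 0.03958 × 0.1558 = 6.167 × 10^-3 mol
From the 1:2 ratio, n(H3PO4) in the aliquot = 1/2 × 6.167 × 10^-3 = 3.083 × 10^-3 mol
[H3PO4]_dilute = 3.083 × 10^-3 / 0.02500 = 0.1233 mol/L
Dilution factor = 100.0 / 25.43 = 3.932
[H3PO4]_stock = 0.1233 × 3.932 = 0.4850 mol/L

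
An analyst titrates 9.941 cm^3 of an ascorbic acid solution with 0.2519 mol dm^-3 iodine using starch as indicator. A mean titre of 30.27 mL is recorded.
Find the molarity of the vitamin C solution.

0.7670 mol/L

C6H8O6 + I2 → C6H6O6 + 2 HI
n(I2) = 0.03027 L × 0.2519 mol/L = 7.625 × 10^-3 mol
n(C6H8O6) = 7.625 × 10^-3 mol (1:1 mole ratio)
[C6H8O6] = 7.625 × 10^-3 mol / 0.009941 L = 0.7670 mol/L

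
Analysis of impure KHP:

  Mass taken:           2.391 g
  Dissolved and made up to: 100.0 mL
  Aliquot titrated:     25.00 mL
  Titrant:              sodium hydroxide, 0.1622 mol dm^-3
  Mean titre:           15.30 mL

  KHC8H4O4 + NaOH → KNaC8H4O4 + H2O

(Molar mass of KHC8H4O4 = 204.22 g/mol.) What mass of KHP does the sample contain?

2.027 g

n(NaOH) per titration = 0.01530 × 0.1622 = 2.482 × 10^-3 mol
n(KHC8H4O4) in each aliquot = 2.482 × 10^-3 mol (1:1 ratio)
n(KHC8H4O4) in the whole flask = 2.482 × 10^-3 × 100.0/25.00 = 9.927 × 10^-3 mol
mass of KHC8H4O4 = 9.927 × 10^-3 × 204.22 = 2.027 g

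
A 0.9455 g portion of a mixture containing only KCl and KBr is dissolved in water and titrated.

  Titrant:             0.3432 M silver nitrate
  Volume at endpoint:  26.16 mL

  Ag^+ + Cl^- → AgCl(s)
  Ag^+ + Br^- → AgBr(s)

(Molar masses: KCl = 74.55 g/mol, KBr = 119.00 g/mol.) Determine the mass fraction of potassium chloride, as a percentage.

21.80 %

n(AgNO3) = 0.02616 × 0.3432 = 8.978 × 10^-3 mol
Let x = n(KCl), y = n(KBr).
Titrant: 1x + 1y = 8.978 × 10^-3;  mass: 74.55x + 119.00y = 0.9455
Solving, x = 2.765 × 10^-3 mol, y = 6.213 × 10^-3 mol
mass of KCl = 2.765 × 10^-3 × 74.55 = 0.2061 g
% KCl = 0.2061 / 0.9455 × 100 = 21.80 %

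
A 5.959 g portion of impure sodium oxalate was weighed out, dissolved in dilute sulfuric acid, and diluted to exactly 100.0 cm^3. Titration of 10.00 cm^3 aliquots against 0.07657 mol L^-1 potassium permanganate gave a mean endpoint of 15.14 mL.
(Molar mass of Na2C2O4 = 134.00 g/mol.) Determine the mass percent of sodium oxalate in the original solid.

2 MnO4^- + 5 C2O4^2- + 16 H^+ → 2 Mn^2+ + 10 CO2 + 8 H2O
n(KMnO4) per titration = 0.01514 × 0.07657 = 1.159 × 10^-3 mol
From the 5:2 ratio, n(Na2C2O4) in each aliquot = 5/2 × 1.159 × 10^-3 = 2.898 × 10^-3 mol
n(Na2C2O4) in the whole flask = 2.898 × 10^-3 × 100.0/10.00 = 0.02898 mol
mass of Na2C2O4 = 0.02898 × 134.00 = 3.884 g
% Na2C2O4 = 3.884 / 5.959 × 100 = 65.17 %

65.17 %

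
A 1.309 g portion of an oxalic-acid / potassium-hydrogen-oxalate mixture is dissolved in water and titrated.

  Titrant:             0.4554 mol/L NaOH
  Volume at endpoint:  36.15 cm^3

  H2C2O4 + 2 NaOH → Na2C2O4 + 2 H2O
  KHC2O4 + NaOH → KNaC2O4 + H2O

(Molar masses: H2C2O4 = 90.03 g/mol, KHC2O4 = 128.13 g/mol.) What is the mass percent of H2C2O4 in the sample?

33.12 %

n(NaOH) = 0.03615 × 0.4554 = 0.01646 mol
Let x = n(H2C2O4), y = n(KHC2O4).
Titrant: 2x + 1y = 0.01646;  mass: 90.03x + 128.13y = 1.309
Solving, x = 4.815 × 10^-3 mol, y = 6.833 × 10^-3 mol
mass of H2C2O4 = 4.815 × 10^-3 × 90.03 = 0.4335 g
% H2C2O4 = 0.4335 / 1.309 × 100 = 33.12 %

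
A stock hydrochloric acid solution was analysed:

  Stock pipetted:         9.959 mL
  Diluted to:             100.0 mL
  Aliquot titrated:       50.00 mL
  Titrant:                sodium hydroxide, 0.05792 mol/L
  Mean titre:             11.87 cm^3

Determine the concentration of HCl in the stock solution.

HCl + NaOH → NaCl + H2O
n(NaOH) = 0.01187 × 0.05792 = 6.875 × 10^-4 mol
n(HCl) in the aliquot = 6.875 × 10^-4 mol (1:1 ratio)
[HCl]_dilute = 6.875 × 10^-4 / 0.05000 = 0.01375 mol/L
Dilution factor = 100.0 / 9.959 = 10.04
[HCl]_stock = 0.01375 × 10.04 = 0.1381 mol/L

0.1381 mol/L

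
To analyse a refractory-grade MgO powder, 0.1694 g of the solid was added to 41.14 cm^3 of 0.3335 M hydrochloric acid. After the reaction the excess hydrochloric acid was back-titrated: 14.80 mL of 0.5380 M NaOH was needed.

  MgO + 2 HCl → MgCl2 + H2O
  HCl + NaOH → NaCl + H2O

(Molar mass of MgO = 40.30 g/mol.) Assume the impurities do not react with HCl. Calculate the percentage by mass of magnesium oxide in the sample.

68.49 %

n(HCl) added = 0.04114 × 0.3335 = 0.01372 mol
n(NaOH) used in back-titration = 0.01480 × 0.5380 = 7.962 × 10^-3 mol
n(HCl) left over = 7.962 × 10^-3 mol (1:1 ratio)
n(HCl) consumed by analyte = 0.01372 − 7.962 × 10^-3 = 5.758 × 10^-3 mol
From the 1:2 ratio, n(MgO) = 1/2 × 5.758 × 10^-3 = 2.879 × 10^-3 mol
mass of MgO = 2.879 × 10^-3 × 40.30 = 0.1160 g
% MgO = 0.1160 / 0.1694 × 100 = 68.49 %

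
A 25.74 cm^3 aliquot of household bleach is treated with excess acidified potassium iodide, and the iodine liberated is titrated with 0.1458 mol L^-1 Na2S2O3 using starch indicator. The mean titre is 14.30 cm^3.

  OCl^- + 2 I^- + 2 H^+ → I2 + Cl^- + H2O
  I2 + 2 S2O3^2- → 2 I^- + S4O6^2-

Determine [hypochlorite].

n(S2O3^2-) = 0.01430 × 0.1458 = 2.085 × 10^-3 mol
n(I2) = n(S2O3^2-)/2 = 1.042 × 10^-3 mol
n(OCl^-) in the aliquot = 1.042 × 10^-3 mol (1:1 ratio)
[OCl^-] = 1.042 × 10^-3 / 0.02574 = 0.04050 mol/L

0.04050 mol/L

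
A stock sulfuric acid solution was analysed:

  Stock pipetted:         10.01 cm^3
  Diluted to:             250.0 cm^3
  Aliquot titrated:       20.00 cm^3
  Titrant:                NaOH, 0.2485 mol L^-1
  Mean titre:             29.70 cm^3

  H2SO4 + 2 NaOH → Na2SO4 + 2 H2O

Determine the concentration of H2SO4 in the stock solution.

4.608 mol/L

n(NaOH) = 0.02970 × 0.2485 = 7.380 × 10^-3 mol
From the 1:2 ratio, n(H2SO4) in the aliquot = 1/2 × 7.380 × 10^-3 = 3.690 × 10^-3 mol
[H2SO4]_dilute = 3.690 × 10^-3 / 0.02000 = 0.1845 mol/L
Dilution factor = 250.0 / 10.01 = 24.98
[H2SO4]_stock = 0.1845 × 24.98 = 4.608 mol/L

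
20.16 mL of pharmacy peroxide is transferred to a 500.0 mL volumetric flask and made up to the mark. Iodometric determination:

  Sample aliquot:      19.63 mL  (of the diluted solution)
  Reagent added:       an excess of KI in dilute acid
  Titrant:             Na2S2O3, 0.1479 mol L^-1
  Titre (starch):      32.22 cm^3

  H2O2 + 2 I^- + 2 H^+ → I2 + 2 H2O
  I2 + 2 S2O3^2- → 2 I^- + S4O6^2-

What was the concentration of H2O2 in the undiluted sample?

3.010 mol/L

n(S2O3^2-) = 0.03222 × 0.1479 = 4.765 × 10^-3 mol
n(I2) = n(S2O3^2-)/2 = 2.383 × 10^-3 mol
n(H2O2) in the aliquot = 2.383 × 10^-3 mol (1:1 ratio)
[H2O2]_dilute = 2.383 × 10^-3 / 0.01963 = 0.1214 mol/L
[H2O2]_original = 0.1214 × 500.0/20.16 = 3.010 mol/L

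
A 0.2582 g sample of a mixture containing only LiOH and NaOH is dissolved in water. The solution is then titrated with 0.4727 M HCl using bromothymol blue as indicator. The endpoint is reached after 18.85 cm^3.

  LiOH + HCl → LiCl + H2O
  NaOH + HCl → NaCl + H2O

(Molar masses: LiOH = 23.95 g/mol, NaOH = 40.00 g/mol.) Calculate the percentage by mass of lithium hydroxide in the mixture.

56.76 %

n(HCl) = 0.01885 × 0.4727 = 8.910 × 10^-3 mol
Let x = n(LiOH), y = n(NaOH).
Titrant: 1x + 1y = 8.910 × 10^-3;  mass: 23.95x + 40.00y = 0.2582
Solving, x = 6.119 × 10^-3 mol, y = 2.791 × 10^-3 mol
mass of LiOH = 6.119 × 10^-3 × 23.95 = 0.1466 g
% LiOH = 0.1466 / 0.2582 × 100 = 56.76 %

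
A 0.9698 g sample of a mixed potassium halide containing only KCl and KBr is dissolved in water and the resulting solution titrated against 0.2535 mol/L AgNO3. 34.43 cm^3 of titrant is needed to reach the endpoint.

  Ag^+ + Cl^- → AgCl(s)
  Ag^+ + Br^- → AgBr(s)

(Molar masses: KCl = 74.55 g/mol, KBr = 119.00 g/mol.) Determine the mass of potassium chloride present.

0.1154 g

n(AgNO3) = 0.03443 × 0.2535 = 8.728 × 10^-3 mol
Let x = n(KCl), y = n(KBr).
Titrant: 1x + 1y = 8.728 × 10^-3;  mass: 74.55x + 119.00y = 0.9698
Solving, x = 1.549 × 10^-3 mol, y = 7.179 × 10^-3 mol
mass of KCl = 1.549 × 10^-3 × 74.55 = 0.1154 g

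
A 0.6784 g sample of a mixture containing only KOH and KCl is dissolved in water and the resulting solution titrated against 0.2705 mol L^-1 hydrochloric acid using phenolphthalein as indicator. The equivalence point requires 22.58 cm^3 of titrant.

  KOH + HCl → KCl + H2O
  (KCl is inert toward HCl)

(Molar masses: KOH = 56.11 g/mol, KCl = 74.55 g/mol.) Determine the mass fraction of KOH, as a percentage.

n(HCl) = 0.02258 × 0.2705 = 6.108 × 10^-3 mol
Let x = n(KOH), y = n(KCl).
Titrant: 1x = 6.108 × 10^-3;  mass: 56.11x + 74.55y = 0.6784
Solving, x = 6.108 × 10^-3 mol, y = 4.503 × 10^-3 mol
mass of KOH = 6.108 × 10^-3 × 56.11 = 0.3427 g
% KOH = 0.3427 / 0.6784 × 100 = 50.52 %

50.52 %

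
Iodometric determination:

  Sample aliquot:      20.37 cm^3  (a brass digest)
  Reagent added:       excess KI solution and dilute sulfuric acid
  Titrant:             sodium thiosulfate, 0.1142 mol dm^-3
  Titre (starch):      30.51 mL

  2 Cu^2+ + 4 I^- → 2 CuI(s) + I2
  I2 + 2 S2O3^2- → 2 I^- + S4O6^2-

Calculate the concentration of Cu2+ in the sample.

0.1710 mol/L

n(S2O3^2-) = 0.03051 × 0.1142 = 3.484 × 10^-3 mol
n(I2) = n(S2O3^2-)/2 = 1.742 × 10^-3 mol
From the 2:1 ratio, n(Cu2+) in the aliquot = 2/1 × 1.742 × 10^-3 = 3.484 × 10^-3 mol
[Cu2+] = 3.484 × 10^-3 / 0.02037 = 0.1710 mol/L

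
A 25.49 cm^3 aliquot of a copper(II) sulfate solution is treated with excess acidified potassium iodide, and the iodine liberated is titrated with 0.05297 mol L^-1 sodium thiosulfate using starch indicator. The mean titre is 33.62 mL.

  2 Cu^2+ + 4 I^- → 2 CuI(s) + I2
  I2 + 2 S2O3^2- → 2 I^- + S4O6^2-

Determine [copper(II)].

n(S2O3^2-) = 0.03362 × 0.05297 = 1.781 × 10^-3 mol
n(I2) = n(S2O3^2-)/2 = 8.904 × 10^-4 mol
From the 2:1 ratio, n(Cu2+) in the aliquot = 2/1 × 8.904 × 10^-4 = 1.781 × 10^-3 mol
[Cu2+] = 1.781 × 10^-3 / 0.02549 = 0.06986 mol/L

0.06986 mol/L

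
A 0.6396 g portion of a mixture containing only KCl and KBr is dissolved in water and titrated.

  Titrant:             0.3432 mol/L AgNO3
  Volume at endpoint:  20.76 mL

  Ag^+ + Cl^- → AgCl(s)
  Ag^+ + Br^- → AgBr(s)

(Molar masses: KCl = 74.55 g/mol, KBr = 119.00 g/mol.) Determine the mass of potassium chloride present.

n(AgNO3) = 0.02076 × 0.3432 = 7.125 × 10^-3 mol
Let x = n(KCl), y = n(KBr).
Titrant: 1x + 1y = 7.125 × 10^-3;  mass: 74.55x + 119.00y = 0.6396
Solving, x = 4.685 × 10^-3 mol, y = 2.440 × 10^-3 mol
mass of KCl = 4.685 × 10^-3 × 74.55 = 0.3493 g

0.3493 g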